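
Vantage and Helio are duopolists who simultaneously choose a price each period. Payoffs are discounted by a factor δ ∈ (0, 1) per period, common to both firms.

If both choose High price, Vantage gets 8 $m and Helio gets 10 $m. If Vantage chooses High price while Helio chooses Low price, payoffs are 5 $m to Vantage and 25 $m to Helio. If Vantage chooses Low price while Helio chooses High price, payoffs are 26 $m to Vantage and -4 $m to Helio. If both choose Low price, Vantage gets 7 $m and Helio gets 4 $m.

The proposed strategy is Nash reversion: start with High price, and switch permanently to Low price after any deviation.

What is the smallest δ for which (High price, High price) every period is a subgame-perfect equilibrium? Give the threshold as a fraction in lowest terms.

Vantage: cooperation gives 8 each period; deviation gives 26 once then 7 forever.
  8/(1−δ) ≥ 26 + 7δ/(1−δ) ⇒ δ ≥ 18/19.
Helio: cooperation gives 10 each period; deviation gives 25 once then 4 forever.
  δ ≥ 15/21 = 5/7.
Both must hold, so the binding constraint is Vantage's: δ ≥ 18/19.

18/19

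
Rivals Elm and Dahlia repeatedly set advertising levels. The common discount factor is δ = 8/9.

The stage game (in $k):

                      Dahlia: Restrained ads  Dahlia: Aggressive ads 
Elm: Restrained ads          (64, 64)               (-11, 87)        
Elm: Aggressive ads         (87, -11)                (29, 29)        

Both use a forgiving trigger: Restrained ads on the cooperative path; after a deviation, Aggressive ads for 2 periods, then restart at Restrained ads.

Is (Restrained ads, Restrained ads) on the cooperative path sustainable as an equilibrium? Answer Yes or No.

Yes

A one-shot deviation gives 87 now, then 29 for 2 periods, then back to 64.
Gain from deviating: (87−64) today; loss: (64−29) in each of the next 2 periods.
No-deviation condition: (64−29)(δ+…+δ^2) ≥ 87−64, i.e. δ+…+δ^2 ≥ 23/35.
At δ = 8/9: δ+…+δ^2 = 1.6790 ≥ 0.6571.
So cooperation is sustainable.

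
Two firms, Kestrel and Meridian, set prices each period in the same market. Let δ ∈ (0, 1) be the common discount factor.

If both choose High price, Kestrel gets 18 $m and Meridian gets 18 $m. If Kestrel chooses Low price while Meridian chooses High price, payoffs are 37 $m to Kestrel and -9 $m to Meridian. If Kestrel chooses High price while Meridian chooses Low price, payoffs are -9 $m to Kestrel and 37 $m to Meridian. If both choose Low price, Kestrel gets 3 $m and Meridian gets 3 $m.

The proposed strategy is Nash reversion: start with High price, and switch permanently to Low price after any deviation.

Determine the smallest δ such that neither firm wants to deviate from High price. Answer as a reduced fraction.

Cooperation forever yields 18 each period: 18/(1−δ).
Deviating yields 37 once, then 3 forever: 37 + 3δ/(1−δ).
No profitable deviation requires 18/(1−δ) ≥ 37 + 3δ/(1−δ).
Multiplying by (1−δ): 18 ≥ 37(1−δ) + 3δ = 37 − 34δ.
So 34δ ≥ 19, i.e. δ ≥ 19/34.

19/34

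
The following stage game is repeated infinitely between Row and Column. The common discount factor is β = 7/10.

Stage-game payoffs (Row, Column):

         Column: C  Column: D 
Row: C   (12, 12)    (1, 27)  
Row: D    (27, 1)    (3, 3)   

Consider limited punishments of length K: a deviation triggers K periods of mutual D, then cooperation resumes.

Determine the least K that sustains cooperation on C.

4

Need Σ_{k=1}^{K} β^k ≥ (27−12)/(12−3) = 1.6667 at β = 7/10.
At K = 3 the sum is 1.5330 < 1.6667; at K = 4 it is 1.7731 ≥ 1.6667.
So the minimum punishment length is K = 4.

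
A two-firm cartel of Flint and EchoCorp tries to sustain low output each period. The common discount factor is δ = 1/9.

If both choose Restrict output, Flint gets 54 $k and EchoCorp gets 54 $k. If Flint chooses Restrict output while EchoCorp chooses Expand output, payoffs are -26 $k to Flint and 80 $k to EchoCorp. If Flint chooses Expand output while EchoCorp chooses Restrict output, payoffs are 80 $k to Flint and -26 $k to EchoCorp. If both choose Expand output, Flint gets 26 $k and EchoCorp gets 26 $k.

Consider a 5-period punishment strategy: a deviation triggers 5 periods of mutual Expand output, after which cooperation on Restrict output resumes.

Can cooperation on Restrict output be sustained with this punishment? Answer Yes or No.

No

A one-shot deviation gives 80 now, then 26 for 5 periods, then back to 54.
Gain from deviating: (80−54) today; loss: (54−26) in each of the next 5 periods.
No-deviation condition: (54−26)(δ+…+δ^5) ≥ 80−54, i.e. δ+…+δ^5 ≥ 13/14.
At δ = 1/9: δ+…+δ^5 = 0.1250 < 0.9286.
So cooperation is not sustainable.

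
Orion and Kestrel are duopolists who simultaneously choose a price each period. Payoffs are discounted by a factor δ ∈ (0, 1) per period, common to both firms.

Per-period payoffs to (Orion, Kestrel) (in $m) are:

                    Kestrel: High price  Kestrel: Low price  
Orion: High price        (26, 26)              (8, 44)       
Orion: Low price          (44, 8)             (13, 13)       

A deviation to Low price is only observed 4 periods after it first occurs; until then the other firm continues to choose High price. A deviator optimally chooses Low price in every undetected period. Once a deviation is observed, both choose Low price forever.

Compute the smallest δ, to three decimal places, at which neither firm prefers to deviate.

The best deviation is to choose Low price for all 4 undetected periods, earning 44 each, then 13 forever once detected.
Deviation value: 44(1−δ^4)/(1−δ) + 13δ^4/(1−δ); cooperation value: 26/(1−δ).
IC: 26 ≥ 44(1−δ^4) + 13δ^4 = 44 − 31δ^4.
So δ^4 ≥ 18/31, giving δ ≥ (18/31)^(1/4) ≈ 0.873.

0.873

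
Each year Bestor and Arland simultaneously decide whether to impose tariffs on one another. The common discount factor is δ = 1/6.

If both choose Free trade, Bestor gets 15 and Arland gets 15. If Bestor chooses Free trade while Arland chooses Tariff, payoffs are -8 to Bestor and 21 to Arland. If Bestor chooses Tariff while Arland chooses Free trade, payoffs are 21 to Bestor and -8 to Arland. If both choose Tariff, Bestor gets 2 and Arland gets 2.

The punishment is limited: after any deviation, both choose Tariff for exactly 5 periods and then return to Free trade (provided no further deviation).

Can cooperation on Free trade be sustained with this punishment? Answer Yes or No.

Comparing payoff streams over the 6 periods until play realigns: cooperate → 15(1+δ+…+δ^5); deviate → 21 + 2(δ+…+δ^5).
Cooperation is sustained iff (15−2)(δ+…+δ^5) ≥ 21−15.
δ+…+δ^5 = 1/6·(1−(1/6)^5)/(1−1/6) = 0.2000, and (21−15)/(15−2) = 0.4615.
0.2000 < 0.4615, so cooperation is not sustainable.

No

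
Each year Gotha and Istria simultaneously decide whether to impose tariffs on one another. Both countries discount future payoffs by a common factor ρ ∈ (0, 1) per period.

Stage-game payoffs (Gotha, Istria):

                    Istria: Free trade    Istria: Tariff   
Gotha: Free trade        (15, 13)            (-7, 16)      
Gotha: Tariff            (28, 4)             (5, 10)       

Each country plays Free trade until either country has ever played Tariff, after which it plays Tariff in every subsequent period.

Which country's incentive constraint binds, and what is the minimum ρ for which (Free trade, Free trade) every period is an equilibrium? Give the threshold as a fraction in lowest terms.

Gotha; ρ ≥ 13/23

Gotha: cooperation gives 15 each period; deviation gives 28 once then 5 forever.
  15/(1−ρ) ≥ 28 + 5ρ/(1−ρ) ⇒ ρ ≥ 13/23.
Istria: cooperation gives 13 each period; deviation gives 16 once then 10 forever.
  ρ ≥ 3/6 = 1/2.
Both must hold, so the binding constraint is Gotha's: ρ ≥ 13/23.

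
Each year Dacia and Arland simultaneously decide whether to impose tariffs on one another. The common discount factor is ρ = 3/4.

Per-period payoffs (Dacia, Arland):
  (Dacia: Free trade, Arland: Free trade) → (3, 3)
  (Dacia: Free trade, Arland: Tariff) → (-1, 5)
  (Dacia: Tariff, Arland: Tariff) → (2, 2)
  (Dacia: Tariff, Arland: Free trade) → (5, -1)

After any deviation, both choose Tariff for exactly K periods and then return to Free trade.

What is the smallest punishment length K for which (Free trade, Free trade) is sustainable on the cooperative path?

Need Σ_{k=1}^{K} ρ^k ≥ (5−3)/(3−2) = 2.0000 at ρ = 3/4.
At K = 3 the sum is 1.7344 < 2.0000; at K = 4 it is 2.0508 ≥ 2.0000.
So the minimum punishment length is K = 4.

4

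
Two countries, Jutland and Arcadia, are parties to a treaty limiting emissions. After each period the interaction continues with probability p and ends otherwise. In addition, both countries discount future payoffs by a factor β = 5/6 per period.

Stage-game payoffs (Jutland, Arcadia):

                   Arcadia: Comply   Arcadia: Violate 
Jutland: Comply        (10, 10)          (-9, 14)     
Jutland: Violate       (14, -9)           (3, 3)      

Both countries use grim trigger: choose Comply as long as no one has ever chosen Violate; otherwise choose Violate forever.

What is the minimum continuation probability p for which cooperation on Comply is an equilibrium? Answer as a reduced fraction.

With continuation probability p and discount β, the effective per-period discount factor is βp.
Grim-trigger IC: βp ≥ (14−10)/(14−3) = 4/11.
So p ≥ (4/11)/(5/6) = 24/55.

24/55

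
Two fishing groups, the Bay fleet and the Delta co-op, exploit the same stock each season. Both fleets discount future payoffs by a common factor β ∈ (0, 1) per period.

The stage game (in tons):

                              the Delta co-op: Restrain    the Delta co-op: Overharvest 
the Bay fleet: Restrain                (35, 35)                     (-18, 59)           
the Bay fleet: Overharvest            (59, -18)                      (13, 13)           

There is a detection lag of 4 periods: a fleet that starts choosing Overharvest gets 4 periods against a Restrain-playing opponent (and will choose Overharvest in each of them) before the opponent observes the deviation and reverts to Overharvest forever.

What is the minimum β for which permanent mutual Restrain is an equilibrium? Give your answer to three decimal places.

Deviating for the 4 undetected periods gains 59−35 = 24 per period over cooperation, then loses 35−13 = 22 per period forever once punishment starts.
Gain: 24(1 + β + … + β^3); loss: 22·β^4/(1−β).
No profitable deviation ⇔ 24(1−β^4) ≤ 22·β^4, i.e. β^4 ≥ 24/(24+22) = 12/23.
Hence β ≥ (12/23)^(1/4) ≈ 0.850.

0.850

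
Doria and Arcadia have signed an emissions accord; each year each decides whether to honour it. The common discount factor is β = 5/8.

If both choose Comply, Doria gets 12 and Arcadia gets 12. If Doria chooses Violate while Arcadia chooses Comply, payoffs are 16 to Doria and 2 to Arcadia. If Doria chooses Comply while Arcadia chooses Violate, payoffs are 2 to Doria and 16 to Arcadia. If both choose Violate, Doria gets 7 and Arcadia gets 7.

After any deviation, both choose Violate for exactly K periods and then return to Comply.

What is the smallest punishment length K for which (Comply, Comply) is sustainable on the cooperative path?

Need Σ_{k=1}^{K} β^k ≥ (16−12)/(12−7) = 0.8000 at β = 5/8.
At K = 1 the sum is 0.6250 < 0.8000; at K = 2 it is 1.0156 ≥ 0.8000.
So the minimum punishment length is K = 2.

2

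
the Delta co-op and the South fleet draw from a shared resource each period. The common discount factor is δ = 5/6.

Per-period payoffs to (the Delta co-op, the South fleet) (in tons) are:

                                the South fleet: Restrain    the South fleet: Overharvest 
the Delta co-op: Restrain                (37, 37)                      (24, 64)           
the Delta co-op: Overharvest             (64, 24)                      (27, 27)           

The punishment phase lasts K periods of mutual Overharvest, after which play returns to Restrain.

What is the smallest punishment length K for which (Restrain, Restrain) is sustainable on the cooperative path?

Need Σ_{k=1}^{K} δ^k ≥ (64−37)/(37−27) = 2.7000 at δ = 5/6.
At K = 4 the sum is 2.5887 < 2.7000; at K = 5 it is 2.9906 ≥ 2.7000.
So the minimum punishment length is K = 5.

5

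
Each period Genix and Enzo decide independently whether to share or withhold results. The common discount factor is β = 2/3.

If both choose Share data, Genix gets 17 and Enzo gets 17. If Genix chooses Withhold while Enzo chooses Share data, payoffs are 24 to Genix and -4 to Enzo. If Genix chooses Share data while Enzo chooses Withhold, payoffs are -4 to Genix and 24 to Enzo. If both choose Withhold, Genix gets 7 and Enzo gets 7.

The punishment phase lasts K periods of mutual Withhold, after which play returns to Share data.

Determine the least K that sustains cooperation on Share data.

2

IC: β(1−β^K)/(1−β) ≥ (24−17)/(17−7) = 7/10.
With β = 2/3: need 1 − β^K ≥ 7/10·(1−2/3)/(2/3), i.e. β^K ≤ 0.6500.
Since (2/3)^1 = 0.6667 and (2/3)^2 = 0.4444, the smallest such K is 2.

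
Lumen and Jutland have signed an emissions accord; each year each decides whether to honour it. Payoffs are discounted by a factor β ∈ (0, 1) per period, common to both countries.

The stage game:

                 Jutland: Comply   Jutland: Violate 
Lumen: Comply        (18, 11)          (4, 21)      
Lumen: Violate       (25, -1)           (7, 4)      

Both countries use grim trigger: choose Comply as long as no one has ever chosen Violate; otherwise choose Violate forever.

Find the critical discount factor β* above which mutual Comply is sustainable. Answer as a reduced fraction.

10/17

For Lumen: deviation gain 25−18 = 7, per-period punishment loss 18−7 = 11. IC gives β ≥ 7/18.
For Jutland: gain 10, loss 7 per period, so β ≥ 10/17.
The tighter constraint is Jutland's, so cooperation needs β ≥ 10/17.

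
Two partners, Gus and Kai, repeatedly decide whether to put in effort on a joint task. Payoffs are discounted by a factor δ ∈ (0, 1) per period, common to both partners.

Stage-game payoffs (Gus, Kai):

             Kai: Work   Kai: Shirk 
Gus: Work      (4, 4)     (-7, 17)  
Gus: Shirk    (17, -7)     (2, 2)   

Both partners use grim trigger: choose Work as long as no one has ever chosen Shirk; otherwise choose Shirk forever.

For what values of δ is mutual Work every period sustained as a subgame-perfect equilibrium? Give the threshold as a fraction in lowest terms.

13/15

Cooperation forever yields 4 each period: 4/(1−δ).
Deviating yields 17 once, then 2 forever: 17 + 2δ/(1−δ).
No profitable deviation requires 4/(1−δ) ≥ 17 + 2δ/(1−δ).
Multiplying by (1−δ): 4 ≥ 17(1−δ) + 2δ = 17 − 15δ.
So 15δ ≥ 13, i.e. δ ≥ 13/15.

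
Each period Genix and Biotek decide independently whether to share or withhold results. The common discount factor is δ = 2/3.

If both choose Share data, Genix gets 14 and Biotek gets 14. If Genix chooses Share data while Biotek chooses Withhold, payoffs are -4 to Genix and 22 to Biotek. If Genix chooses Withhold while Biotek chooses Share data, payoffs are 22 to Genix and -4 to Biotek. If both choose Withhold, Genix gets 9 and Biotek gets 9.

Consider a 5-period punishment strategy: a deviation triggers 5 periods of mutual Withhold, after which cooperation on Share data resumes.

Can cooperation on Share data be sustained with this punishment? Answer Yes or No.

Yes

A one-shot deviation gives 22 now, then 9 for 5 periods, then back to 14.
Gain from deviating: (22−14) today; loss: (14−9) in each of the next 5 periods.
No-deviation condition: (14−9)(δ+…+δ^5) ≥ 22−14, i.e. δ+…+δ^5 ≥ 8/5.
At δ = 2/3: δ+…+δ^5 = 1.7366 ≥ 1.6000.
So cooperation is sustainable.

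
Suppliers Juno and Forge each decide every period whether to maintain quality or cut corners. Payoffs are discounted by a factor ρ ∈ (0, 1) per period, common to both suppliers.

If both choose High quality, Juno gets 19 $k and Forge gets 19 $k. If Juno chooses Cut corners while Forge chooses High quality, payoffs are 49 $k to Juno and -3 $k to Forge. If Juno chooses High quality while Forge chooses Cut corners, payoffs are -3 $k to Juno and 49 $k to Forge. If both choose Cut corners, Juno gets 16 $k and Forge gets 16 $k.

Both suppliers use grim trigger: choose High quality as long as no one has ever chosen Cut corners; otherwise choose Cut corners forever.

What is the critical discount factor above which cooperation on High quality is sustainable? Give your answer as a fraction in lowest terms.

Under grim trigger the critical discount factor is (T−C)/(T−P) with T = 49, C = 19, P = 16.
ρ* = (49−19)/(49−16) = 30/33 = 10/11.

10/11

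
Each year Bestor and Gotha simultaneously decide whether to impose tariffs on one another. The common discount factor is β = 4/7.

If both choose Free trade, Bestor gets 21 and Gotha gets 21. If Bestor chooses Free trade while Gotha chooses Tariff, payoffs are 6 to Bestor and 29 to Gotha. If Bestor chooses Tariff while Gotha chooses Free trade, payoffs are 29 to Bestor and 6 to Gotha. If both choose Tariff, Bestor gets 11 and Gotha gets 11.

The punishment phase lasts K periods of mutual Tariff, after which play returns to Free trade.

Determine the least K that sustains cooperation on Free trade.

IC: β(1−β^K)/(1−β) ≥ (29−21)/(21−11) = 4/5.
With β = 4/7: need 1 − β^K ≥ 4/5·(1−4/7)/(4/7), i.e. β^K ≤ 0.4000.
Since (4/7)^1 = 0.5714 and (4/7)^2 = 0.3265, the smallest such K is 2.

2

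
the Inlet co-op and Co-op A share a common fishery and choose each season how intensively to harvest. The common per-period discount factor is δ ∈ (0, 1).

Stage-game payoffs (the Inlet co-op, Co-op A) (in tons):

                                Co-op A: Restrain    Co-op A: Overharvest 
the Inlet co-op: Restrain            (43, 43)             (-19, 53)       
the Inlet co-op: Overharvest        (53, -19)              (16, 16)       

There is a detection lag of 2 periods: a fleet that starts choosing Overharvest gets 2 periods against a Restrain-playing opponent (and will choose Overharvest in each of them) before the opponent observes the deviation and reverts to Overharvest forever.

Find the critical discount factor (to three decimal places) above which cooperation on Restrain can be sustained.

0.520

The best deviation is to choose Overharvest for all 2 undetected periods, earning 53 each, then 16 forever once detected.
Deviation value: 53(1−δ^2)/(1−δ) + 16δ^2/(1−δ); cooperation value: 43/(1−δ).
IC: 43 ≥ 53(1−δ^2) + 16δ^2 = 53 − 37δ^2.
So δ^2 ≥ 10/37, giving δ ≥ (10/37)^(1/2) ≈ 0.520.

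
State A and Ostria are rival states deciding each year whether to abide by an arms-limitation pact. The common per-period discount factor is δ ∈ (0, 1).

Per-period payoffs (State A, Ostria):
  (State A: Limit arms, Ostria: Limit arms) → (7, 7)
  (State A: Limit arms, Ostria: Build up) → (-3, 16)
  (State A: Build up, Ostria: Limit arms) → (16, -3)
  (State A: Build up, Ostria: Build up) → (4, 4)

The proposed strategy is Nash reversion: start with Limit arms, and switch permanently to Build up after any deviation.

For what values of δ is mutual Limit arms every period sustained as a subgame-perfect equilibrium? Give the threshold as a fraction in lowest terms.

3/4

One-period gain from deviating is 16 − 7 = 9. The loss is 7 − 4 = 3 in every subsequent period, with present value 3·δ/(1−δ).
Deviation is unprofitable when 3·δ/(1−δ) ≥ 9, i.e. δ/(1−δ) ≥ 3.
Equivalently δ ≥ 9/(9+3) = 3/4.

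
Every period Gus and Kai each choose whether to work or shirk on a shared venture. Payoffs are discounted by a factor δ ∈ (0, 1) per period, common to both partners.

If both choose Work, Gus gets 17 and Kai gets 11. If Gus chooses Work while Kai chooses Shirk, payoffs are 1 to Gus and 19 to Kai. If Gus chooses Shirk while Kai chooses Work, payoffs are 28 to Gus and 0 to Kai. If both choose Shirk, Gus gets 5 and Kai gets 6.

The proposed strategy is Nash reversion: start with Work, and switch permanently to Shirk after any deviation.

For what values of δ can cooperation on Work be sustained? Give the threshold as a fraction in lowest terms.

8/13

Gus's threshold: (28−17)/(28−5) = 11/23.
Kai's threshold: (19−11)/(19−6) = 8/13.
11/23 < 8/13, so Kai binds and δ* = 8/13.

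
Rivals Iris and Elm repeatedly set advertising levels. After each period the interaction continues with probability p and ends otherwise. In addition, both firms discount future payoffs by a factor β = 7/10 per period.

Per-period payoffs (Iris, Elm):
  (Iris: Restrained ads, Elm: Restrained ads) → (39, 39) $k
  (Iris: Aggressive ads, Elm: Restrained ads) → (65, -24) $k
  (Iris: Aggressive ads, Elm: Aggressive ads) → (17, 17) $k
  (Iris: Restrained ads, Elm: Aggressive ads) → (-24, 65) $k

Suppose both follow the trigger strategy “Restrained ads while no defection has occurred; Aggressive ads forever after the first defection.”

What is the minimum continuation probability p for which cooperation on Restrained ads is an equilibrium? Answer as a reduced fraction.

Expected continuation weight on next period's payoff is β·p = 7/10·p, which plays the role of the discount factor.
Cooperation requires 7/10·p ≥ (65−39)/(65−17) = 13/24, hence p ≥ 65/84.

65/84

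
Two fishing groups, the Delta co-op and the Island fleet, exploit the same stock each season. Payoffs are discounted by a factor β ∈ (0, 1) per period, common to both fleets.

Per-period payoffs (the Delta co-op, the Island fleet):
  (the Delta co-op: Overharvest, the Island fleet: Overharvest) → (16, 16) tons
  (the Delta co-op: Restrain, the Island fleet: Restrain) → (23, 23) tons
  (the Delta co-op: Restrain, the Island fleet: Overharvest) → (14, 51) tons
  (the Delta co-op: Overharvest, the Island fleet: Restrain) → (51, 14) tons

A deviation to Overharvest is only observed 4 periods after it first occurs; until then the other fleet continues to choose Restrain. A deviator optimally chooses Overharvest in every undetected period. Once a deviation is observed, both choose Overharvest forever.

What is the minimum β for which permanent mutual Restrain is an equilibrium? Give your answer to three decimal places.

0.946

The best deviation is to choose Overharvest for all 4 undetected periods, earning 51 each, then 16 forever once detected.
Deviation value: 51(1−β^4)/(1−β) + 16β^4/(1−β); cooperation value: 23/(1−β).
IC: 23 ≥ 51(1−β^4) + 16β^4 = 51 − 35β^4.
So β^4 ≥ 28/35 = 4/5, giving β ≥ (4/5)^(1/4) ≈ 0.946.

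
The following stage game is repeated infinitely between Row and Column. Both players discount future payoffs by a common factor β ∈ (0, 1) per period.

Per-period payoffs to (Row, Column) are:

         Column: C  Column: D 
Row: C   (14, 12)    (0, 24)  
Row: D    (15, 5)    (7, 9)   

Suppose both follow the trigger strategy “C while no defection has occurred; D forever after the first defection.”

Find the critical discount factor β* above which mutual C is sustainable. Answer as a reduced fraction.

4/5

For Row: deviation gain 15−14 = 1, per-period punishment loss 14−7 = 7. IC gives β ≥ 1/8.
For Column: gain 12, loss 3 per period, so β ≥ 12/15 = 4/5.
The tighter constraint is Column's, so cooperation needs β ≥ 4/5.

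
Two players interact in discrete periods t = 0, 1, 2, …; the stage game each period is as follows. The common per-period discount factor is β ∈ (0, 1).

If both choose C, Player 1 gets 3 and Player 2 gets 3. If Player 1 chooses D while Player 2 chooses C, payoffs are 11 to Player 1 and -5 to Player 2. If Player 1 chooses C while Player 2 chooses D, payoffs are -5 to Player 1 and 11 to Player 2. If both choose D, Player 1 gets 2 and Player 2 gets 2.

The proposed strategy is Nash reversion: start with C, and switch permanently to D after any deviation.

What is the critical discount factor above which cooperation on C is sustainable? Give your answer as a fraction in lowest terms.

8/9

Cooperation forever yields 3 each period: 3/(1−β).
Deviating yields 11 once, then 2 forever: 11 + 2β/(1−β).
No profitable deviation requires 3/(1−β) ≥ 11 + 2β/(1−β).
Multiplying by (1−β): 3 ≥ 11(1−β) + 2β = 11 − 9β.
So 9β ≥ 8, i.e. β ≥ 8/9.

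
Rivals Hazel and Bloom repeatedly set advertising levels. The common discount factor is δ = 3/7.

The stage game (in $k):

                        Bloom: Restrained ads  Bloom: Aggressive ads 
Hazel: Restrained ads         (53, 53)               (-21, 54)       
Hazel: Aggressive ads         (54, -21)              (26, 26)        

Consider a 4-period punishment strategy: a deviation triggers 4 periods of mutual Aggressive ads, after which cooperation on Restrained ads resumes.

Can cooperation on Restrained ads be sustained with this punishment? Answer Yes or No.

Comparing payoff streams over the 5 periods until play realigns: cooperate → 53(1+δ+…+δ^4); deviate → 54 + 26(δ+…+δ^4).
Cooperation is sustained iff (53−26)(δ+…+δ^4) ≥ 54−53.
δ+…+δ^4 = 3/7·(1−(3/7)^4)/(1−3/7) = 0.7247, and (54−53)/(53−26) = 0.0370.
0.7247 ≥ 0.0370, so cooperation is sustainable.

Yes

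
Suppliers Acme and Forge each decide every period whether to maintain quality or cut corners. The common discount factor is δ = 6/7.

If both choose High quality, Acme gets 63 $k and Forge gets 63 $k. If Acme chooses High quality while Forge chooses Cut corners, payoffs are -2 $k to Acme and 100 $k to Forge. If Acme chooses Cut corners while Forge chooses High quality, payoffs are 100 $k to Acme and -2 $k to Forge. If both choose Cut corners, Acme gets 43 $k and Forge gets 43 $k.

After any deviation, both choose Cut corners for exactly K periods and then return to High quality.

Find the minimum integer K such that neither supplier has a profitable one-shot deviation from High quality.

3

IC: δ(1−δ^K)/(1−δ) ≥ (100−63)/(63−43) = 37/20.
With δ = 6/7: need 1 − δ^K ≥ 37/20·(1−6/7)/(6/7), i.e. δ^K ≤ 0.6917.
Since (6/7)^2 = 0.7347 and (6/7)^3 = 0.6297, the smallest such K is 3.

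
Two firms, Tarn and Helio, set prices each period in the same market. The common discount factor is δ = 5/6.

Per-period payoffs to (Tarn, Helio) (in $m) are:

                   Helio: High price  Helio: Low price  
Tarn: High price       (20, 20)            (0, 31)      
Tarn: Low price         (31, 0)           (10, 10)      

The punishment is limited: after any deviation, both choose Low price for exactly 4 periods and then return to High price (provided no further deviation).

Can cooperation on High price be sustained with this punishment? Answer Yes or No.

A one-shot deviation gives 31 now, then 10 for 4 periods, then back to 20.
Gain from deviating: (31−20) today; loss: (20−10) in each of the next 4 periods.
No-deviation condition: (20−10)(δ+…+δ^4) ≥ 31−20, i.e. δ+…+δ^4 ≥ 11/10.
At δ = 5/6: δ+…+δ^4 = 2.5887 ≥ 1.1000.
So cooperation is sustainable.

Yes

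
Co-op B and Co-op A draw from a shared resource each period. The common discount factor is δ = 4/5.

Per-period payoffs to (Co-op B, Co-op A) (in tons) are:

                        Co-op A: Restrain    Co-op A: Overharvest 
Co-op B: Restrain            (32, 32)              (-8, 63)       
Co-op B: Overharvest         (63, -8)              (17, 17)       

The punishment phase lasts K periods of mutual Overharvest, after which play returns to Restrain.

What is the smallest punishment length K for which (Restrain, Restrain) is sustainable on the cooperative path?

4

No profitable deviation requires (32−17)(δ+…+δ^K) ≥ 63−32, i.e. δ+…+δ^K ≥ 31/15 ≈ 2.0667.
With δ = 4/5, the partial sums are K=1: 0.8000, K=2: 1.4400, K=3: 1.9520, K=4: 2.3616.
K = 4 is the first length at which the sum reaches 2.0667.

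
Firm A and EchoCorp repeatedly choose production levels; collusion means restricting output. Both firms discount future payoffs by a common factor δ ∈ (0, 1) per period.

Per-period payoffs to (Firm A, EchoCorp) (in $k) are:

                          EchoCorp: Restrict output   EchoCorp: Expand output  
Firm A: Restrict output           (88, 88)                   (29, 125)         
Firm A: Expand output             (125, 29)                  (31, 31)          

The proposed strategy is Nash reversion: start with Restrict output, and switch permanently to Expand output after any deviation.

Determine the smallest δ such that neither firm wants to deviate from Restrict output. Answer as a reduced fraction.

88/(1−δ) ≥ 125 + 31δ/(1−δ)
88 ≥ 125 − 94δ
δ ≥ 37/94.

37/94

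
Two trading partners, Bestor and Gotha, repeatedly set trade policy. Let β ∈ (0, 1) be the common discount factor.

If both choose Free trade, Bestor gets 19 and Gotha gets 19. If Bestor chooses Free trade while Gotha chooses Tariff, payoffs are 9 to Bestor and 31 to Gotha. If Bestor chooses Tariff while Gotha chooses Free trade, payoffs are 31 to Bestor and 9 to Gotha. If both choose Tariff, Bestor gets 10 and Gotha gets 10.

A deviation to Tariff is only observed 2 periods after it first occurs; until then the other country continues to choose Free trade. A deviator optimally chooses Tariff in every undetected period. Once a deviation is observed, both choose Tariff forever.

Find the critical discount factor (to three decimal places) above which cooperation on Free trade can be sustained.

The best deviation is to choose Tariff for all 2 undetected periods, earning 31 each, then 10 forever once detected.
Deviation value: 31(1−β^2)/(1−β) + 10β^2/(1−β); cooperation value: 19/(1−β).
IC: 19 ≥ 31(1−β^2) + 10β^2 = 31 − 21β^2.
So β^2 ≥ 12/21 = 4/7, giving β ≥ (4/7)^(1/2) ≈ 0.756.

0.756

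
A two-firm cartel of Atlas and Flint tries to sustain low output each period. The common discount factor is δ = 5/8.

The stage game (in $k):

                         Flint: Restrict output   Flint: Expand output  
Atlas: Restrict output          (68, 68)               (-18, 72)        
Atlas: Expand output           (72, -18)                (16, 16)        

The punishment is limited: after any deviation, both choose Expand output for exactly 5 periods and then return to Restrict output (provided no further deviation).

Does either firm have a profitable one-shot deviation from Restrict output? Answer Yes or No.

IC: δ+…+δ^5 ≥ (72−68)/(68−16) = 1/13.
At δ = 5/8: partial sum = 1.5077 ≥ 0.0769. Cooperation sustainable.

No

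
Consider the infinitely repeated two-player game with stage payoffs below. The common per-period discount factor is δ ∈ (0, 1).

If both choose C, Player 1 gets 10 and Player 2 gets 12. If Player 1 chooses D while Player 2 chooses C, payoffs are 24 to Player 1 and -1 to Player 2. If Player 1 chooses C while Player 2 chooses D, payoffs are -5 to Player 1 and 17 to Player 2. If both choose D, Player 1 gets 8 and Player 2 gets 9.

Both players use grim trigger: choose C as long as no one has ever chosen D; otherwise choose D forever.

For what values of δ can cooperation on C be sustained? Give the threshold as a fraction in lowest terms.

For Player 1: deviation gain 24−10 = 14, per-period punishment loss 10−8 = 2. IC gives δ ≥ 14/16 = 7/8.
For Player 2: gain 5, loss 3 per period, so δ ≥ 5/8.
The tighter constraint is Player 1's, so cooperation needs δ ≥ 7/8.

7/8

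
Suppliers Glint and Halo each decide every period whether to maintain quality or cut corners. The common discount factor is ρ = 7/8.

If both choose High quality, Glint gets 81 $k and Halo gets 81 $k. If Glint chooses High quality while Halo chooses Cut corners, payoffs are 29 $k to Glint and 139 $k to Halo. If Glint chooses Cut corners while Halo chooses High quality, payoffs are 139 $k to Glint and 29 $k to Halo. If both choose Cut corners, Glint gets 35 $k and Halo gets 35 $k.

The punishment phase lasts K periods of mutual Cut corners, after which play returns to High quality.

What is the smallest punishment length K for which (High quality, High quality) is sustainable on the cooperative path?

2

Need Σ_{k=1}^{K} ρ^k ≥ (139−81)/(81−35) = 1.2609 at ρ = 7/8.
At K = 1 the sum is 0.8750 < 1.2609; at K = 2 it is 1.6406 ≥ 1.2609.
So the minimum punishment length is K = 2.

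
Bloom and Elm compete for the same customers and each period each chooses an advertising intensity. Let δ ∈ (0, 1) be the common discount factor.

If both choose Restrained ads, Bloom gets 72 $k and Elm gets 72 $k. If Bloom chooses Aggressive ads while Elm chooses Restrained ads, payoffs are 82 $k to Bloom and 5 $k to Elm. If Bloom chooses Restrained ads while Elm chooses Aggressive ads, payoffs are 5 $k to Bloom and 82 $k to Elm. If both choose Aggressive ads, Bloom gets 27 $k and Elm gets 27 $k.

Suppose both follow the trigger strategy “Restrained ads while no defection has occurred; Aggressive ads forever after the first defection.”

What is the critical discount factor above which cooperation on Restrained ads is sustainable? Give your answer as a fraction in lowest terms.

2/11

One-period gain from deviating is 82 − 72 = 10. The loss is 72 − 27 = 45 in every subsequent period, with present value 45·δ/(1−δ).
Deviation is unprofitable when 45·δ/(1−δ) ≥ 10, i.e. δ/(1−δ) ≥ 2/9.
Equivalently δ ≥ 10/(10+45) = 2/11.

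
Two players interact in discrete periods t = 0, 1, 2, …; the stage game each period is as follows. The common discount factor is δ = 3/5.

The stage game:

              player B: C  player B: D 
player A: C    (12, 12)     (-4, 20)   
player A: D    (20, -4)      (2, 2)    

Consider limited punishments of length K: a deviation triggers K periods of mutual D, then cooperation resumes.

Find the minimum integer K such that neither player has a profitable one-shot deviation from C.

No profitable deviation requires (12−2)(δ+…+δ^K) ≥ 20−12, i.e. δ+…+δ^K ≥ 4/5 ≈ 0.8000.
With δ = 3/5, the partial sums are K=1: 0.6000, K=2: 0.9600.
K = 2 is the first length at which the sum reaches 0.8000.

2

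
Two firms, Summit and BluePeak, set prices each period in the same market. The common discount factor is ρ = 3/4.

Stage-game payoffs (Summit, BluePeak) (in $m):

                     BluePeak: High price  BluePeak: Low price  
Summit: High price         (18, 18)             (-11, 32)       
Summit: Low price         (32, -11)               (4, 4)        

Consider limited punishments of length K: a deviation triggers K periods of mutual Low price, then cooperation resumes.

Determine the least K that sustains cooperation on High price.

2

IC: ρ(1−ρ^K)/(1−ρ) ≥ (32−18)/(18−4) = 1.
With ρ = 3/4: need 1 − ρ^K ≥ 1·(1−3/4)/(3/4), i.e. ρ^K ≤ 0.6667.
Since (3/4)^1 = 0.7500 and (3/4)^2 = 0.5625, the smallest such K is 2.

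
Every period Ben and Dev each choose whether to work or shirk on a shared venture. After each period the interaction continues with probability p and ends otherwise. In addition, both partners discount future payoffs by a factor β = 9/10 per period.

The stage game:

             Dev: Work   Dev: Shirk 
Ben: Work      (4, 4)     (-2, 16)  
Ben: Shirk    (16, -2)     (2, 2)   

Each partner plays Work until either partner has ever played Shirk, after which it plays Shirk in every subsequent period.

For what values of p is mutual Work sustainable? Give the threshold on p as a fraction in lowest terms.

20/21

Expected continuation weight on next period's payoff is β·p = 9/10·p, which plays the role of the discount factor.
Cooperation requires 9/10·p ≥ (16−4)/(16−2) = 6/7, hence p ≥ 20/21.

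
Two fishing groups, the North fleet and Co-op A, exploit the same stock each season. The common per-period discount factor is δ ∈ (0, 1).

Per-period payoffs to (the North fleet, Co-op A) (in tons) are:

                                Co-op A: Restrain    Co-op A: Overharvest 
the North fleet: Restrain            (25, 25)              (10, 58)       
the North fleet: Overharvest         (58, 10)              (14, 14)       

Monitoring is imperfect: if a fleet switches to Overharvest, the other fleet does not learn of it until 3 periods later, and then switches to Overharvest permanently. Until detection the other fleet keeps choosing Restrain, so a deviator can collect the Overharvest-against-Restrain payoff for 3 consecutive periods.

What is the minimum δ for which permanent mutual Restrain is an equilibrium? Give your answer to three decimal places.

0.909

The best deviation is to choose Overharvest for all 3 undetected periods, earning 58 each, then 14 forever once detected.
Deviation value: 58(1−δ^3)/(1−δ) + 14δ^3/(1−δ); cooperation value: 25/(1−δ).
IC: 25 ≥ 58(1−δ^3) + 14δ^3 = 58 − 44δ^3.
So δ^3 ≥ 33/44 = 3/4, giving δ ≥ (3/4)^(1/3) ≈ 0.909.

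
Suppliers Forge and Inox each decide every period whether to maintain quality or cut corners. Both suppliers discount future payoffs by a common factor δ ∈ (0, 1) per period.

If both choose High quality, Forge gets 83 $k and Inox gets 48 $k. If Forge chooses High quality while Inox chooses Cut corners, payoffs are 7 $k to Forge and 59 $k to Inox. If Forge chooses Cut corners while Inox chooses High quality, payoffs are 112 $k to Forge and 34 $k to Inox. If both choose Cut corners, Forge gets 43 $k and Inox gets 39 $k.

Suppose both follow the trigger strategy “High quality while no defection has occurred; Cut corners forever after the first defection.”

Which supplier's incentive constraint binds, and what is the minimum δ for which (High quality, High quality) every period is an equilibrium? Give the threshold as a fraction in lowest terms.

Inox; δ ≥ 11/20

For Forge: deviation gain 112−83 = 29, per-period punishment loss 83−43 = 40. IC gives δ ≥ 29/69.
For Inox: gain 11, loss 9 per period, so δ ≥ 11/20.
The tighter constraint is Inox's, so cooperation needs δ ≥ 11/20.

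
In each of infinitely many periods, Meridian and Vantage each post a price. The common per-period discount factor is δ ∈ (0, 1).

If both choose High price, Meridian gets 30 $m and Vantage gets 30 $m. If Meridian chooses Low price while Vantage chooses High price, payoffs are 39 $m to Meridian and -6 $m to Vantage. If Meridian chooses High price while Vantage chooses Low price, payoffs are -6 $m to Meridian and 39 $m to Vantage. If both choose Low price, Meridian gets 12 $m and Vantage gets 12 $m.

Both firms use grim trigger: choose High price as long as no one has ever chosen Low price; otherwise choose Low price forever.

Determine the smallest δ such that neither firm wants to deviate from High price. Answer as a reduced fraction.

One-period gain from deviating is 39 − 30 = 9. The loss is 30 − 12 = 18 in every subsequent period, with present value 18·δ/(1−δ).
Deviation is unprofitable when 18·δ/(1−δ) ≥ 9, i.e. δ/(1−δ) ≥ 1/2.
Equivalently δ ≥ 9/(9+18) = 1/3.

1/3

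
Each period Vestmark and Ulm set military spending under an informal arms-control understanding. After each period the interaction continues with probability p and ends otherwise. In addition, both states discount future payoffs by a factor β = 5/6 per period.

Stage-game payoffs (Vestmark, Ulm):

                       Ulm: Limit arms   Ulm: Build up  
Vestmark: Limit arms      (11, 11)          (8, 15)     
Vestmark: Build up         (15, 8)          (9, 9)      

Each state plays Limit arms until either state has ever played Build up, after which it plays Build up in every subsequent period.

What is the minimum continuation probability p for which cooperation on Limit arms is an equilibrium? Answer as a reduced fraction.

With continuation probability p and discount β, the effective per-period discount factor is βp.
Grim-trigger IC: βp ≥ (15−11)/(15−9) = 2/3.
So p ≥ (2/3)/(5/6) = 4/5.

4/5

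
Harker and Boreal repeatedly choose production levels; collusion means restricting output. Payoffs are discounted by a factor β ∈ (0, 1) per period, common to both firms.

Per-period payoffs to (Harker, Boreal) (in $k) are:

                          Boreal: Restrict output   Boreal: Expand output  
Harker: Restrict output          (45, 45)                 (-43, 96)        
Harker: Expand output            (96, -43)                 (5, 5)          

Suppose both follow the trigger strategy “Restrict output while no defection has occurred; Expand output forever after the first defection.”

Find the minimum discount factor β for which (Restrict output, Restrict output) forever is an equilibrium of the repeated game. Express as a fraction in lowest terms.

45/(1−β) ≥ 96 + 5β/(1−β)
45 ≥ 96 − 91β
β ≥ 51/91.

51/91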